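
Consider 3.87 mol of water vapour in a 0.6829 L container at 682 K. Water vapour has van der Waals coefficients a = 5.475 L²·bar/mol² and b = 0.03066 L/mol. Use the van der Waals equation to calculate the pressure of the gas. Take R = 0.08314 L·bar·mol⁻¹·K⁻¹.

P = nRT/(V − nb) − a n²/V²
nRT/(V − nb) = (3.87)(0.08314)(682)/(0.6829 − 3.87×0.03066) = 219.43/0.56425 = 388.89 bar
a n²/V² = (5.475)(3.87)²/(0.6829)² = 175.83 bar
P = 388.89 − 175.83 = 213.1 bar

P ≈ 213.1 bar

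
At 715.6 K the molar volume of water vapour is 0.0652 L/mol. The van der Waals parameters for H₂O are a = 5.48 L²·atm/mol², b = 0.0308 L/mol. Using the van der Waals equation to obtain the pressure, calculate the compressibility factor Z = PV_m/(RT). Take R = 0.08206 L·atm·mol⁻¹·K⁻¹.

P = RT/(V_m − b) − a/V_m² = (0.08206)(715.6)/(0.0652 − 0.0308) − 5.48/(0.0652)²
  = 58.722/0.034400 − 1289.1 = 1707.0 − 1289.1 = 417.9 atm
Z = PV_m/(RT) = (417.9)(0.0652)/((0.08206)(715.6)) = 27.247/58.722 = 0.4640

Z ≈ 0.4640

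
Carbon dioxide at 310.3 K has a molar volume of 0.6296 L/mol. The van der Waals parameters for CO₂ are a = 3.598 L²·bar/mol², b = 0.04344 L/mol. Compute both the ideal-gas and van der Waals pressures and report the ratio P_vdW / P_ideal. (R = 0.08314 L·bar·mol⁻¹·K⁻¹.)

Ideal: P_ideal = RT/V_m = (0.08314)(310.3)/0.6296 = 40.9758 bar
vdW: P = RT/(V_m − b) − a/V_m² = 25.7983/0.586160 − 3.598/0.396396 = 44.0124 − 9.07678 = 34.9356 bar
Ratio = 34.9356/40.9758 = 0.8526

P_vdW / P_ideal ≈ 0.8526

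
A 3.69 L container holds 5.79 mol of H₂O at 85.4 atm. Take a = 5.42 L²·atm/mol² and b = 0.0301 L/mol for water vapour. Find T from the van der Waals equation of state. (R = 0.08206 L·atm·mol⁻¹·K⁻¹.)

T = (P + a n²/V²)(V − nb)/(nR)
P + a n²/V² = 85.4 + (5.42)(5.79)²/(3.69)² = 98.745 atm
V − nb = 3.69 − (5.79)(0.0301) = 3.5157 L
T = (98.745)(3.5157)/((5.79)(0.08206)) = 730.7 K

T ≈ 730.7 K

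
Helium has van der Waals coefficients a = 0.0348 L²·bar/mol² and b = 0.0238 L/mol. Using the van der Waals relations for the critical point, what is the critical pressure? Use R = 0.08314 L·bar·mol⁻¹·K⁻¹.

For a van der Waals gas, P_c = a/(27b²).
P_c = 0.0348/(27×(0.0238)²) = 0.0348/0.015294 = 2.275 bar

P_c ≈ 2.275 bar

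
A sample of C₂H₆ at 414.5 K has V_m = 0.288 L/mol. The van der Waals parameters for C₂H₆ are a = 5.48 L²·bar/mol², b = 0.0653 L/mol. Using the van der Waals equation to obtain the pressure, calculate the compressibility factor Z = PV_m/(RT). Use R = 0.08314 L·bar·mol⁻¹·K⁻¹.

Z ≈ 0.7411

P = RT/(V_m − b) − a/V_m² = (0.08314)(414.5)/(0.288 − 0.0653) − 5.48/(0.288)²
  = 34.462/0.22270 − 66.069 = 154.75 − 66.069 = 88.68 bar
Z = PV_m/(RT) = (88.68)(0.288)/((0.08314)(414.5)) = 25.540/34.462 = 0.7411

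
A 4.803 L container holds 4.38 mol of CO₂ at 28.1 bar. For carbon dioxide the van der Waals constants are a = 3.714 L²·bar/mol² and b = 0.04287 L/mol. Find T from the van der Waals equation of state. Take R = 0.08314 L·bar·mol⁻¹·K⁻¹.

T ≈ 395.3 K

T = (P + a n²/V²)(V − nb)/(nR)
P + a n²/V² = 28.1 + (3.714)(4.38)²/(4.803)² = 31.189 bar
V − nb = 4.803 − (4.38)(0.04287) = 4.6152 L
T = (31.189)(4.6152)/((4.38)(0.08314)) = 395.3 K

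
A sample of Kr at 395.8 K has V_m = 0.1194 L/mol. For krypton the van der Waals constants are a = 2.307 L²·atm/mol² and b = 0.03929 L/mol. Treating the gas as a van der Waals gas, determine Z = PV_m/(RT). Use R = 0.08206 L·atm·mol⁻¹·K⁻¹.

P = RT/(V_m − b) − a/V_m² = (0.08206)(395.8)/(0.1194 − 0.03929) − 2.307/(0.1194)²
  = 32.479/0.080110 − 161.82 = 405.43 − 161.82 = 243.61 atm
Z = PV_m/(RT) = (243.61)(0.1194)/((0.08206)(395.8)) = 29.087/32.479 = 0.8956

Z ≈ 0.8956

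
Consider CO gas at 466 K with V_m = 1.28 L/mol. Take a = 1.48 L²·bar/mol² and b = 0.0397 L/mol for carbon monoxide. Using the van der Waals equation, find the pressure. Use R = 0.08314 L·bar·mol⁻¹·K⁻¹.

P = RT/(V_m − b) − a/V_m²
RT/(V_m − b) = (0.08314)(466)/(1.28 − 0.0397) = 38.743/1.2403 = 31.237 bar
a/V_m² = 1.48/(1.28)² = 0.90332 bar
P = 31.237 − 0.90332 = 30.33 bar

P ≈ 30.33 bar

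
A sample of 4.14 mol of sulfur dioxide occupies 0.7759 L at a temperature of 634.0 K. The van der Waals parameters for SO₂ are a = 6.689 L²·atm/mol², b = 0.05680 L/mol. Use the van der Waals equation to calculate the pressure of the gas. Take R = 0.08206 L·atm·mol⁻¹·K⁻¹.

P ≈ 207.9 atm

P = nRT/(V − nb) − a n²/V²
nRT/(V − nb) = (4.14)(0.08206)(634.0)/(0.7759 − 4.14×0.05680) = 215.39/0.54075 = 398.32 atm
a n²/V² = (6.689)(4.14)²/(0.7759)² = 190.44 atm
P = 398.32 − 190.44 = 207.9 atm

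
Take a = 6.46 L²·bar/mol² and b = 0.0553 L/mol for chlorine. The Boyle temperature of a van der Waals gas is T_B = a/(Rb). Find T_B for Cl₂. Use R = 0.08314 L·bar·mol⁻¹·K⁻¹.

For a van der Waals gas the second virial coefficient B₂ = b − a/(RT) vanishes at T_B = a/(Rb).
T_B = 6.46/(0.08314×0.0553) = 6.46/0.0045976 = 1405 K

T_B ≈ 1405 K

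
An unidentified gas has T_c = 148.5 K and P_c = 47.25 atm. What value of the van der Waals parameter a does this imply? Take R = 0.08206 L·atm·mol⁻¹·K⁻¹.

From T_c = 8a/(27Rb) and P_c = a/(27b²): a = 27 R² T_c²/(64 P_c).
a = 27×(0.08206)²×(148.5)²/(64×47.25) = 4009.4/3024.0 = 1.326 L²·atm/mol²

a ≈ 1.326 L²·atm/mol²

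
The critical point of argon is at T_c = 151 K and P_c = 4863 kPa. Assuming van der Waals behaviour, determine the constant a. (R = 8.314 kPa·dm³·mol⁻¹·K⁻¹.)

a ≈ 136.7 kPa·dm⁶/mol²

From T_c = 8a/(27Rb) and P_c = a/(27b²): a = 27 R² T_c²/(64 P_c).
a = 27×(8.314)²×(151)²/(64×4863) = 42553736/311232 = 136.7 kPa·dm⁶/mol²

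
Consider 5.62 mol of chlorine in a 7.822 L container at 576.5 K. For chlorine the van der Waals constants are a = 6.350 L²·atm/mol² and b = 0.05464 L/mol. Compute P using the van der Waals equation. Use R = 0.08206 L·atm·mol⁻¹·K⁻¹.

P = nRT/(V − nb) − a n²/V²
nRT/(V − nb) = (5.62)(0.08206)(576.5)/(7.822 − 5.62×0.05464) = 265.87/7.5149 = 35.379 atm
a n²/V² = (6.350)(5.62)²/(7.822)² = 3.2780 atm
P = 35.379 − 3.2780 = 32.10 atm

P ≈ 32.10 atm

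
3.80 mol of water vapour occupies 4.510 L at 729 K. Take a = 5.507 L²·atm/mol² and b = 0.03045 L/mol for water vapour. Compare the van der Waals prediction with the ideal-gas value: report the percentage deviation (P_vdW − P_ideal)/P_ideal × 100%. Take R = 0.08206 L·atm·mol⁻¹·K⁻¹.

-5.12 %

Ideal: P_ideal = nRT/V = (3.80)(0.08206)(729)/4.510 = 50.4041 atm
vdW: P = nRT/(V − nb) − a n²/V² = 227.323/4.39429 − 79.5211/20.3401 = 51.7315 − 3.90957 = 47.8219 atm
% deviation = (47.8219 − 50.4041)/50.4041 × 100% = -5.12%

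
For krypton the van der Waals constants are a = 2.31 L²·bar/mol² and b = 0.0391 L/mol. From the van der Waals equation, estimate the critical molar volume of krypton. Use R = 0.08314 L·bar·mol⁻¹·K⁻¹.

For a van der Waals gas, V_m,c = 3b.
V_m,c = 3×0.0391 = 0.1173 L/mol

V_m,c ≈ 0.1173 L/mol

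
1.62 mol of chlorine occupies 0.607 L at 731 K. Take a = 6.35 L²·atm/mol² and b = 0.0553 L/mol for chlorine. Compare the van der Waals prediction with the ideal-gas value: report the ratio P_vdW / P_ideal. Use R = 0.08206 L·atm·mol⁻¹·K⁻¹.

Ideal: P_ideal = nRT/V = (1.62)(0.08206)(731)/0.607 = 160.094 atm
vdW: P = nRT/(V − nb) − a n²/V² = 97.1771/0.517414 − 16.6649/0.368449 = 187.813 − 45.2299 = 142.583 atm
Ratio = 142.583/160.094 = 0.8906

P_vdW / P_ideal ≈ 0.8906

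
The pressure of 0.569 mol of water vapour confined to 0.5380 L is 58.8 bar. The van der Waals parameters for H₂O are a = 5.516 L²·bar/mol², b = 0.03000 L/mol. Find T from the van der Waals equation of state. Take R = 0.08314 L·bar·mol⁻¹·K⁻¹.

T = (P + a n²/V²)(V − nb)/(nR)
P + a n²/V² = 58.8 + (5.516)(0.569)²/(0.5380)² = 64.970 bar
V − nb = 0.5380 − (0.569)(0.03000) = 0.52093 L
T = (64.970)(0.52093)/((0.569)(0.08314)) = 715.4 K

T ≈ 715.4 K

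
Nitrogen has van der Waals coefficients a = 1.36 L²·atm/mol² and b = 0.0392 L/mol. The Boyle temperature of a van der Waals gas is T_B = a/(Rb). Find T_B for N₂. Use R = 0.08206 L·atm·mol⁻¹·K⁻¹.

T_B ≈ 422.8 K

For a van der Waals gas the second virial coefficient B₂ = b − a/(RT) vanishes at T_B = a/(Rb).
T_B = 1.36/(0.08206×0.0392) = 1.36/0.0032168 = 422.8 K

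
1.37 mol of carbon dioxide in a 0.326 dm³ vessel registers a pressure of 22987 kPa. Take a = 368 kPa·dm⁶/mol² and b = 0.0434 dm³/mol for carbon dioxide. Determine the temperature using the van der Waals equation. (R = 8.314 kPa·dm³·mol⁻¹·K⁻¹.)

T = (P + a n²/V²)(V − nb)/(nR)
P + a n²/V² = 22987 + (368)(1.37)²/(0.326)² = 29486 kPa
V − nb = 0.326 − (1.37)(0.0434) = 0.26654 dm³
T = (29486)(0.26654)/((1.37)(8.314)) = 690.0 K

T ≈ 690.0 K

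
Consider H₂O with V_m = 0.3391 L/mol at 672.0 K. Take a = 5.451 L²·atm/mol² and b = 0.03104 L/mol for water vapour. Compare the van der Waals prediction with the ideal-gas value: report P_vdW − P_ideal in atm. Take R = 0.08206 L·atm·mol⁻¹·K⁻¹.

ΔP ≈ -31.02 atm

Ideal: P_ideal = RT/V_m = (0.08206)(672.0)/0.3391 = 162.620 atm
vdW: P = RT/(V_m − b) − a/V_m² = 55.1443/0.308060 − 5.451/0.114989 = 179.005 − 47.4045 = 131.601 atm
ΔP = 131.601 − 162.620 = -31.02 atm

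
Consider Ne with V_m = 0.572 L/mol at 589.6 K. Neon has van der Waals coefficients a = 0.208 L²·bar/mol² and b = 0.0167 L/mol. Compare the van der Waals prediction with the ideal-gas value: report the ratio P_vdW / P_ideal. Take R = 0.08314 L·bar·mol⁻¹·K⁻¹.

Ideal: P_ideal = RT/V_m = (0.08314)(589.6)/0.572 = 85.6982 bar
vdW: P = RT/(V_m − b) − a/V_m² = 49.0193/0.555300 − 0.208/0.327184 = 88.2753 − 0.635728 = 87.6396 bar
Ratio = 87.6396/85.6982 = 1.023

P_vdW / P_ideal ≈ 1.023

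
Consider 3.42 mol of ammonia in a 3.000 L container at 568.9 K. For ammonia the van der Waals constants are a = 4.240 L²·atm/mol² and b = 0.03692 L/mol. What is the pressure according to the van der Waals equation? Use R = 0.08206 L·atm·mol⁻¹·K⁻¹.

P ≈ 50.05 atm

P = nRT/(V − nb) − a n²/V²
nRT/(V − nb) = (3.42)(0.08206)(568.9)/(3.000 − 3.42×0.03692) = 159.66/2.8737 = 55.559 atm
a n²/V² = (4.240)(3.42)²/(3.000)² = 5.5103 atm
P = 55.559 − 5.5103 = 50.05 atm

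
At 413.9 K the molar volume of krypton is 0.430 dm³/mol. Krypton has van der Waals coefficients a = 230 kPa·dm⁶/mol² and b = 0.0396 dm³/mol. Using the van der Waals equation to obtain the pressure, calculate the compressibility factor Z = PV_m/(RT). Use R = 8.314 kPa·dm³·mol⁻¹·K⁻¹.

P = RT/(V_m − b) − a/V_m² = (8.314)(413.9)/(0.430 − 0.0396) − 230/(0.430)²
  = 3441.2/0.39040 − 1243.9 = 8814.5 − 1243.9 = 7570.6 kPa
Z = PV_m/(RT) = (7570.6)(0.430)/((8.314)(413.9)) = 3255.4/3441.2 = 0.9460

Z ≈ 0.9460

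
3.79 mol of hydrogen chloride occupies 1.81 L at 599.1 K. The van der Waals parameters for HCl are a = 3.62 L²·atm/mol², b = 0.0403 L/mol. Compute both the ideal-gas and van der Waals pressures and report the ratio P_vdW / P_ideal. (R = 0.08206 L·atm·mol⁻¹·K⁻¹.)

Ideal: P_ideal = nRT/V = (3.79)(0.08206)(599.1)/1.81 = 102.942 atm
vdW: P = nRT/(V − nb) − a n²/V² = 186.325/1.65726 − 51.9980/3.27610 = 112.430 − 15.8719 = 96.558 atm
Ratio = 96.558/102.942 = 0.9380

P_vdW / P_ideal ≈ 0.9380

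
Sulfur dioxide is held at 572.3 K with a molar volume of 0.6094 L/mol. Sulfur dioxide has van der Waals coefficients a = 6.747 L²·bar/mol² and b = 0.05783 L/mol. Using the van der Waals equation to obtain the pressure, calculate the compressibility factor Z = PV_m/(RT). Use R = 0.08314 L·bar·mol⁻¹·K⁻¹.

P = RT/(V_m − b) − a/V_m² = (0.08314)(572.3)/(0.6094 − 0.05783) − 6.747/(0.6094)²
  = 47.581/0.55157 − 18.168 = 86.265 − 18.168 = 68.097 bar
Z = PV_m/(RT) = (68.097)(0.6094)/((0.08314)(572.3)) = 41.498/47.581 = 0.8722

Z ≈ 0.8722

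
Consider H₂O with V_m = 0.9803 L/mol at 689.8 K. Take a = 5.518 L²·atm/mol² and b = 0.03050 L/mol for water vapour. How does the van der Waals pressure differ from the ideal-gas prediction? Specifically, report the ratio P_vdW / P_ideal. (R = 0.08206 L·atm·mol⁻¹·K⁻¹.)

P_vdW / P_ideal ≈ 0.9327

Ideal: P_ideal = RT/V_m = (0.08206)(689.8)/0.9803 = 57.7425 atm
vdW: P = RT/(V_m − b) − a/V_m² = 56.6050/0.949800 − 5.518/0.960988 = 59.5968 − 5.74201 = 53.8548 atm
Ratio = 53.8548/57.7425 = 0.9327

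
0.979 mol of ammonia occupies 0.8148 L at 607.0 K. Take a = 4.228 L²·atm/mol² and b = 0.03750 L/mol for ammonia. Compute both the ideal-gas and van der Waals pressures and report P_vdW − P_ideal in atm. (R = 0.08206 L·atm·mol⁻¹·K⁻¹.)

Ideal: P_ideal = nRT/V = (0.979)(0.08206)(607.0)/0.8148 = 59.8483 atm
vdW: P = nRT/(V − nb) − a n²/V² = 48.7644/0.778088 − 4.05229/0.663899 = 62.6721 − 6.10377 = 56.5683 atm
ΔP = 56.5683 − 59.8483 = -3.280 atm

ΔP ≈ -3.280 atm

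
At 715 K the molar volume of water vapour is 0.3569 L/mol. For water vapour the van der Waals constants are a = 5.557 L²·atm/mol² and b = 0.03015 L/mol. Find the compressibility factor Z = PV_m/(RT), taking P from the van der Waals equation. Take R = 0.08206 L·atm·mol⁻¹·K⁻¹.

Z ≈ 0.8269

P = RT/(V_m − b) − a/V_m² = (0.08206)(715)/(0.3569 − 0.03015) − 5.557/(0.3569)²
  = 58.673/0.32675 − 43.626 = 179.57 − 43.626 = 135.94 atm
Z = PV_m/(RT) = (135.94)(0.3569)/((0.08206)(715)) = 48.517/58.673 = 0.8269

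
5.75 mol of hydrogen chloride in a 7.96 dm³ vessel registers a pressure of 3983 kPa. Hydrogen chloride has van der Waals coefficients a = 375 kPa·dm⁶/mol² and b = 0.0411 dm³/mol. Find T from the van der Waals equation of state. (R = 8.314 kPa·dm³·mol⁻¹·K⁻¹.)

T = (P + a n²/V²)(V − nb)/(nR)
P + a n²/V² = 3983 + (375)(5.75)²/(7.96)² = 4178.7 kPa
V − nb = 7.96 − (5.75)(0.0411) = 7.7237 dm³
T = (4178.7)(7.7237)/((5.75)(8.314)) = 675.1 K

T ≈ 675.1 K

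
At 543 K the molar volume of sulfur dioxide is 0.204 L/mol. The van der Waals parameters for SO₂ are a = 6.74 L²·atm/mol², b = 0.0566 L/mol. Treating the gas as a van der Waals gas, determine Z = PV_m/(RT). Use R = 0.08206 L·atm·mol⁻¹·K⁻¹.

Z ≈ 0.6425

P = RT/(V_m − b) − a/V_m² = (0.08206)(543)/(0.204 − 0.0566) − 6.74/(0.204)²
  = 44.559/0.14740 − 161.96 = 302.30 − 161.96 = 140.34 atm
Z = PV_m/(RT) = (140.34)(0.204)/((0.08206)(543)) = 28.629/44.559 = 0.6425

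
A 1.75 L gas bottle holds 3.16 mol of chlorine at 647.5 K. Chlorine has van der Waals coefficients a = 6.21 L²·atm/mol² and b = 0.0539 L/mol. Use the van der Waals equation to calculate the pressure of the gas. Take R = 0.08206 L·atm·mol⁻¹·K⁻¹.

P ≈ 86.04 atm

P = nRT/(V − nb) − a n²/V²
nRT/(V − nb) = (3.16)(0.08206)(647.5)/(1.75 − 3.16×0.0539) = 167.90/1.5797 = 106.29 atm
a n²/V² = (6.21)(3.16)²/(1.75)² = 20.248 atm
P = 106.29 − 20.248 = 86.04 atm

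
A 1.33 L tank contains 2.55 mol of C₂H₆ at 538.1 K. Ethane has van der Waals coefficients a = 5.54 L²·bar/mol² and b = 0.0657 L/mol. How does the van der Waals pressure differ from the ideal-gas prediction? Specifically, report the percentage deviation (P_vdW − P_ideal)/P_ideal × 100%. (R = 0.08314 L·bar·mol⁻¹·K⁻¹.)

-9.33 %

Ideal: P_ideal = nRT/V = (2.55)(0.08314)(538.1)/1.33 = 85.7752 bar
vdW: P = nRT/(V − nb) − a n²/V² = 114.081/1.16247 − 36.0239/1.76890 = 98.1367 − 20.3651 = 77.7716 bar
% deviation = (77.7716 − 85.7752)/85.7752 × 100% = -9.33%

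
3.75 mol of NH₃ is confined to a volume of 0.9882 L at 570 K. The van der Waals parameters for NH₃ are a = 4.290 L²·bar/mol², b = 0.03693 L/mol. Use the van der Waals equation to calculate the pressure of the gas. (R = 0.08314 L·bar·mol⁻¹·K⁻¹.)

P = nRT/(V − nb) − a n²/V²
nRT/(V − nb) = (3.75)(0.08314)(570)/(0.9882 − 3.75×0.03693) = 177.71/0.84971 = 209.14 bar
a n²/V² = (4.290)(3.75)²/(0.9882)² = 61.777 bar
P = 209.14 − 61.777 = 147.4 bar

P ≈ 147.4 bar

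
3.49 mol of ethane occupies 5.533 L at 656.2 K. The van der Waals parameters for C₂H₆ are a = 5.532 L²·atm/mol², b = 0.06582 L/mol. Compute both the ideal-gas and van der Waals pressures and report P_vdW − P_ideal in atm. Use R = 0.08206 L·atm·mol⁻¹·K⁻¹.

Ideal: P_ideal = nRT/V = (3.49)(0.08206)(656.2)/5.533 = 33.9651 atm
vdW: P = nRT/(V − nb) − a n²/V² = 187.929/5.30329 − 67.3803/30.6141 = 35.4363 − 2.20096 = 33.2353 atm
ΔP = 33.2353 − 33.9651 = -0.730 atm

ΔP ≈ -0.730 atm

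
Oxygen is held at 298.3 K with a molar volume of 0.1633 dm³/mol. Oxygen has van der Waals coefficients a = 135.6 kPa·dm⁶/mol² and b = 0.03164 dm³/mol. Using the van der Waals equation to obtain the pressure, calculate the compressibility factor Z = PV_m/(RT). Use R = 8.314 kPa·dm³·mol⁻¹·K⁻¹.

Z ≈ 0.9055

P = RT/(V_m − b) − a/V_m² = (8.314)(298.3)/(0.1633 − 0.03164) − 135.6/(0.1633)²
  = 2480.1/0.13166 − 5085.0 = 18837 − 5085.0 = 13752 kPa
Z = PV_m/(RT) = (13752)(0.1633)/((8.314)(298.3)) = 2245.7/2480.1 = 0.9055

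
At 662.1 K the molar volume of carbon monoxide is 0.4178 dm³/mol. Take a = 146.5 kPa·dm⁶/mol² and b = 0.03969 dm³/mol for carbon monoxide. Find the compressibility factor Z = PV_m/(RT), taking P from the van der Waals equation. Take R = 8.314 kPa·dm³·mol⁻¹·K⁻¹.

Z ≈ 1.041

P = RT/(V_m − b) − a/V_m² = (8.314)(662.1)/(0.4178 − 0.03969) − 146.5/(0.4178)²
  = 5504.7/0.37811 − 839.27 = 14558 − 839.27 = 13719 kPa
Z = PV_m/(RT) = (13719)(0.4178)/((8.314)(662.1)) = 5731.8/5504.7 = 1.041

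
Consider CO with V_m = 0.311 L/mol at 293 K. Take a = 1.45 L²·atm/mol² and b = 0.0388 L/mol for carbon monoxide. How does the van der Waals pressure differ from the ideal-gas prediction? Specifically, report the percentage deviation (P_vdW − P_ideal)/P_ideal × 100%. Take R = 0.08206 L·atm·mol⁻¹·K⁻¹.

-5.14 %

Ideal: P_ideal = RT/V_m = (0.08206)(293)/0.311 = 77.3105 atm
vdW: P = RT/(V_m − b) − a/V_m² = 24.0436/0.272200 − 1.45/0.0967210 = 88.3306 − 14.9916 = 73.3390 atm
% deviation = (73.3390 − 77.3105)/77.3105 × 100% = -5.14%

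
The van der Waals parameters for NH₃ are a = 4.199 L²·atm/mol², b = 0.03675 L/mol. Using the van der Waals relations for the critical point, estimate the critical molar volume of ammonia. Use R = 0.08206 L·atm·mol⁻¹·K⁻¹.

V_m,c ≈ 0.1103 L/mol

For a van der Waals gas, V_m,c = 3b.
V_m,c = 3×0.03675 = 0.1103 L/mol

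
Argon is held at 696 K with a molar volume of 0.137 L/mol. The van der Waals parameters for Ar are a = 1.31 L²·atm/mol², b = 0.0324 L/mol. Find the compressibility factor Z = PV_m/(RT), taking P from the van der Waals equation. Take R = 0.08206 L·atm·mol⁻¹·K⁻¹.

Z ≈ 1.142

P = RT/(V_m − b) − a/V_m² = (0.08206)(696)/(0.137 − 0.0324) − 1.31/(0.137)²
  = 57.114/0.10460 − 69.796 = 546.02 − 69.796 = 476.22 atm
Z = PV_m/(RT) = (476.22)(0.137)/((0.08206)(696)) = 65.242/57.114 = 1.142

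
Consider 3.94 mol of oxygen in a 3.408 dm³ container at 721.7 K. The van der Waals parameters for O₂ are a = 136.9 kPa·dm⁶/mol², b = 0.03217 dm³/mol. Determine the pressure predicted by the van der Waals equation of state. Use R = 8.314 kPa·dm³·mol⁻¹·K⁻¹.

P ≈ 7022 kPa

P = nRT/(V − nb) − a n²/V²
nRT/(V − nb) = (3.94)(8.314)(721.7)/(3.408 − 3.94×0.03217) = 23641/3.2813 = 7204.8 kPa
a n²/V² = (136.9)(3.94)²/(3.408)² = 182.98 kPa
P = 7204.8 − 182.98 = 7022 kPa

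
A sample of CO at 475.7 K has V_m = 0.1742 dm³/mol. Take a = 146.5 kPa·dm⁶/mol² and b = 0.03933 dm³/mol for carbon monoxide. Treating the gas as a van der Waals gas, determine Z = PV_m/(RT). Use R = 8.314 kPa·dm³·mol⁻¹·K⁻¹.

Z ≈ 1.079

P = RT/(V_m − b) − a/V_m² = (8.314)(475.7)/(0.1742 − 0.03933) − 146.5/(0.1742)²
  = 3955.0/0.13487 − 4827.7 = 29325 − 4827.7 = 24497 kPa
Z = PV_m/(RT) = (24497)(0.1742)/((8.314)(475.7)) = 4267.4/3955.0 = 1.079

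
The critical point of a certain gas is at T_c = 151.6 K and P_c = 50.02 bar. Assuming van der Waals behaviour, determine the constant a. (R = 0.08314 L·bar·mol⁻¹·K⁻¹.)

From T_c = 8a/(27Rb) and P_c = a/(27b²): a = 27 R² T_c²/(64 P_c).
a = 27×(0.08314)²×(151.6)²/(64×50.02) = 4289.3/3201.3 = 1.340 L²·bar/mol²

a ≈ 1.340 L²·bar/mol²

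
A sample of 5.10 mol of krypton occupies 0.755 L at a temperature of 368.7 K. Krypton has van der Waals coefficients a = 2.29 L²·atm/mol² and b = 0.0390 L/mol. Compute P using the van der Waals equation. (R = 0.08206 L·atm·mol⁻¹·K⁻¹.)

P = nRT/(V − nb) − a n²/V²
nRT/(V − nb) = (5.10)(0.08206)(368.7)/(0.755 − 5.10×0.0390) = 154.30/0.55610 = 277.47 atm
a n²/V² = (2.29)(5.10)²/(0.755)² = 104.49 atm
P = 277.47 − 104.49 = 173.0 atm

P ≈ 173.0 atm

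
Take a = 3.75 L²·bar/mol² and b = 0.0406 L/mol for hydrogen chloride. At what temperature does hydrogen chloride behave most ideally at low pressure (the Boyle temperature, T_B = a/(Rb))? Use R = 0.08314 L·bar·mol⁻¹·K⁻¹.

For a van der Waals gas the second virial coefficient B₂ = b − a/(RT) vanishes at T_B = a/(Rb).
T_B = 3.75/(0.08314×0.0406) = 3.75/0.0033755 = 1111 K

T_B ≈ 1111 K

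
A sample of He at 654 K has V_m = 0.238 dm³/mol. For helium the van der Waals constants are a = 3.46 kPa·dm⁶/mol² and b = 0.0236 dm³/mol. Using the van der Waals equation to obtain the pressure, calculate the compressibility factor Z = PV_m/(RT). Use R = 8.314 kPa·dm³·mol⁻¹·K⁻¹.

P = RT/(V_m − b) − a/V_m² = (8.314)(654)/(0.238 − 0.0236) − 3.46/(0.238)²
  = 5437.4/0.21440 − 61.083 = 25361 − 61.083 = 25300 kPa
Z = PV_m/(RT) = (25300)(0.238)/((8.314)(654)) = 6021.4/5437.4 = 1.107

Z ≈ 1.107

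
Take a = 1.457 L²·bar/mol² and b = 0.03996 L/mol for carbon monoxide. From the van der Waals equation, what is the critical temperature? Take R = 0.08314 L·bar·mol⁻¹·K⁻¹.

For a van der Waals gas, T_c = 8a/(27Rb).
T_c = 8×1.457/(27×0.08314×0.03996) = 11.656/0.089701 = 129.9 K

T_c ≈ 129.9 K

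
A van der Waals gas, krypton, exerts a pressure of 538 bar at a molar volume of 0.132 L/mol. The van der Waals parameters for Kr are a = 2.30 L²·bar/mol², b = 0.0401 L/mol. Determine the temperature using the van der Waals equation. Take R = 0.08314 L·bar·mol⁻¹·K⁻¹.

T ≈ 740.6 K

T = (P + a/V_m²)(V_m − b)/R
P + a/V_m² = 538 + 2.30/(0.132)² = 670.00 bar
V_m − b = 0.132 − 0.0401 = 0.091900 L/mol
T = (670.00)(0.091900)/0.08314 = 740.6 K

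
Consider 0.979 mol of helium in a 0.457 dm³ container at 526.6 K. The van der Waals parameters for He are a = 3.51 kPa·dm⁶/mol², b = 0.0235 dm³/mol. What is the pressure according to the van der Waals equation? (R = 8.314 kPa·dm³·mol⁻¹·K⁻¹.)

P ≈ 9860 kPa

P = nRT/(V − nb) − a n²/V²
nRT/(V − nb) = (0.979)(8.314)(526.6)/(0.457 − 0.979×0.0235) = 4286.2/0.43399 = 9876.3 kPa
a n²/V² = (3.51)(0.979)²/(0.457)² = 16.108 kPa
P = 9876.3 − 16.108 = 9860 kPa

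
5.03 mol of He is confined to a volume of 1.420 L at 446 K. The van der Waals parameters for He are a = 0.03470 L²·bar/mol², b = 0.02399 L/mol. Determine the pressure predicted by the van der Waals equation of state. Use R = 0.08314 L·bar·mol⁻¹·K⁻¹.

P ≈ 143.1 bar

P = nRT/(V − nb) − a n²/V²
nRT/(V − nb) = (5.03)(0.08314)(446)/(1.420 − 5.03×0.02399) = 186.51/1.2993 = 143.55 bar
a n²/V² = (0.03470)(5.03)²/(1.420)² = 0.43540 bar
P = 143.55 − 0.43540 = 143.1 bar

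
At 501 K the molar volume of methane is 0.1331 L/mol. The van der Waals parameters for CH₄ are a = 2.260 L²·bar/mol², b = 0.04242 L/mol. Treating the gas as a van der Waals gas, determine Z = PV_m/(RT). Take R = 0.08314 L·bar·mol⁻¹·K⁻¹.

P = RT/(V_m − b) − a/V_m² = (0.08314)(501)/(0.1331 − 0.04242) − 2.260/(0.1331)²
  = 41.653/0.090680 − 127.57 = 459.34 − 127.57 = 331.77 bar
Z = PV_m/(RT) = (331.77)(0.1331)/((0.08314)(501)) = 44.159/41.653 = 1.060

Z ≈ 1.060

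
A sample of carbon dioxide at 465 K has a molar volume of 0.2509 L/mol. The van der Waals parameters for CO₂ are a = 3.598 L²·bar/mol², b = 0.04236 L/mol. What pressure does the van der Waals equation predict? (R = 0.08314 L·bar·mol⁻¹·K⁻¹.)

P ≈ 128.2 bar

P = RT/(V_m − b) − a/V_m²
RT/(V_m − b) = (0.08314)(465)/(0.2509 − 0.04236) = 38.660/0.20854 = 185.38 bar
a/V_m² = 3.598/(0.2509)² = 57.156 bar
P = 185.38 − 57.156 = 128.2 bar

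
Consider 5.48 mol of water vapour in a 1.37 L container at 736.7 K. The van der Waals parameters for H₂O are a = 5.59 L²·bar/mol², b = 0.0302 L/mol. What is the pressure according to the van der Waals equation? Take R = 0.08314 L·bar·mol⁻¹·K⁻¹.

P ≈ 189.2 bar

P = nRT/(V − nb) − a n²/V²
nRT/(V − nb) = (5.48)(0.08314)(736.7)/(1.37 − 5.48×0.0302) = 335.65/1.2045 = 278.66 bar
a n²/V² = (5.59)(5.48)²/(1.37)² = 89.440 bar
P = 278.66 − 89.440 = 189.2 bar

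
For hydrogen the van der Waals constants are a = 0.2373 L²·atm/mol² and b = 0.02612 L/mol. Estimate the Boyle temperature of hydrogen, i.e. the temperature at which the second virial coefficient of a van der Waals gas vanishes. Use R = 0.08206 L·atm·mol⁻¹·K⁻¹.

For a van der Waals gas the second virial coefficient B₂ = b − a/(RT) vanishes at T_B = a/(Rb).
T_B = 0.2373/(0.08206×0.02612) = 0.2373/0.0021434 = 110.7 K

T_B ≈ 110.7 K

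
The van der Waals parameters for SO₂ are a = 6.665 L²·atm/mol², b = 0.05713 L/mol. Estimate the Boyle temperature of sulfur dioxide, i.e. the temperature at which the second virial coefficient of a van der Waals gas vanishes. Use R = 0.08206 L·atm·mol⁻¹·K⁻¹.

T_B ≈ 1422 K

For a van der Waals gas the second virial coefficient B₂ = b − a/(RT) vanishes at T_B = a/(Rb).
T_B = 6.665/(0.08206×0.05713) = 6.665/0.0046881 = 1422 K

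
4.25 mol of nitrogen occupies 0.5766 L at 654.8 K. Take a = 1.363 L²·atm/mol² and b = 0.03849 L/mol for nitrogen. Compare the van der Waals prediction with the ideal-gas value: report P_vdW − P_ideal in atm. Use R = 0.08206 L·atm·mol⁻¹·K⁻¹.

Ideal: P_ideal = nRT/V = (4.25)(0.08206)(654.8)/0.5766 = 396.054 atm
vdW: P = nRT/(V − nb) − a n²/V² = 228.365/0.413018 − 24.6192/0.332468 = 552.918 − 74.0498 = 478.868 atm
ΔP = 478.868 − 396.054 = 82.81 atm

ΔP ≈ 82.81 atm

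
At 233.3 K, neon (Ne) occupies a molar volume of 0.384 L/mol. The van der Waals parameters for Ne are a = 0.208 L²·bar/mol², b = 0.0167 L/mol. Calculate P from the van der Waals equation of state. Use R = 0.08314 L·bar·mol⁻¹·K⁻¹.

P ≈ 51.40 bar

P = RT/(V_m − b) − a/V_m²
RT/(V_m − b) = (0.08314)(233.3)/(0.384 − 0.0167) = 19.397/0.36730 = 52.810 bar
a/V_m² = 0.208/(0.384)² = 1.4106 bar
P = 52.810 − 1.4106 = 51.40 bar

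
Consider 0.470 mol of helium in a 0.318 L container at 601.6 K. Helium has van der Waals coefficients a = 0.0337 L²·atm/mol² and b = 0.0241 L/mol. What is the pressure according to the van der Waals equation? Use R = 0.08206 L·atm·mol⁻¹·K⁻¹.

P = nRT/(V − nb) − a n²/V²
nRT/(V − nb) = (0.470)(0.08206)(601.6)/(0.318 − 0.470×0.0241) = 23.203/0.30667 = 75.661 atm
a n²/V² = (0.0337)(0.470)²/(0.318)² = 0.073616 atm
P = 75.661 − 0.073616 = 75.59 atm

P ≈ 75.59 atm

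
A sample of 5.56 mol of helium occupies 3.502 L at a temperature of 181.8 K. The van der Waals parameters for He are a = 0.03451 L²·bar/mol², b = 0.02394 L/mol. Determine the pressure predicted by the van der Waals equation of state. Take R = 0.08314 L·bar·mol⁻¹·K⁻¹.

P = nRT/(V − nb) − a n²/V²
nRT/(V − nb) = (5.56)(0.08314)(181.8)/(3.502 − 5.56×0.02394) = 84.039/3.3689 = 24.946 bar
a n²/V² = (0.03451)(5.56)²/(3.502)² = 0.086989 bar
P = 24.946 − 0.086989 = 24.86 bar

P ≈ 24.86 bar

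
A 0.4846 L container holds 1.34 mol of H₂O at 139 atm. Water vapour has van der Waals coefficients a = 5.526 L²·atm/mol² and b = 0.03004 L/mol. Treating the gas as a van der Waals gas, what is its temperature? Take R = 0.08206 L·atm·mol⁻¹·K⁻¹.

T ≈ 732.4 K

T = (P + a n²/V²)(V − nb)/(nR)
P + a n²/V² = 139 + (5.526)(1.34)²/(0.4846)² = 181.25 atm
V − nb = 0.4846 − (1.34)(0.03004) = 0.44435 L
T = (181.25)(0.44435)/((1.34)(0.08206)) = 732.4 K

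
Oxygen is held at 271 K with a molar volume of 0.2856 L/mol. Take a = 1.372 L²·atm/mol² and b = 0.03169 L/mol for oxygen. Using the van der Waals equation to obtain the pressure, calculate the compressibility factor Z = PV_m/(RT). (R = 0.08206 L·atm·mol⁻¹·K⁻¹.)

P = RT/(V_m − b) − a/V_m² = (0.08206)(271)/(0.2856 − 0.03169) − 1.372/(0.2856)²
  = 22.238/0.25391 − 16.820 = 87.582 − 16.820 = 70.762 atm
Z = PV_m/(RT) = (70.762)(0.2856)/((0.08206)(271)) = 20.210/22.238 = 0.9088

Z ≈ 0.9088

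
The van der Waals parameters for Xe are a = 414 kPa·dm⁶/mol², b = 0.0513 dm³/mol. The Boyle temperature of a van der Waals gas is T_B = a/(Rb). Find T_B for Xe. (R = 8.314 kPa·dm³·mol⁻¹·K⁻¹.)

For a van der Waals gas the second virial coefficient B₂ = b − a/(RT) vanishes at T_B = a/(Rb).
T_B = 414/(8.314×0.0513) = 414/0.42651 = 970.7 K

T_B ≈ 970.7 K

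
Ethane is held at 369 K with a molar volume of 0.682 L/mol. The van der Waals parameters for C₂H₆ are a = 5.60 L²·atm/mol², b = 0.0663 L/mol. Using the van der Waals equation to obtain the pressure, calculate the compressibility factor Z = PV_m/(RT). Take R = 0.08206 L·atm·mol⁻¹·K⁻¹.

P = RT/(V_m − b) − a/V_m² = (0.08206)(369)/(0.682 − 0.0663) − 5.60/(0.682)²
  = 30.280/0.61570 − 12.040 = 49.180 − 12.040 = 37.140 atm
Z = PV_m/(RT) = (37.140)(0.682)/((0.08206)(369)) = 25.329/30.280 = 0.8365

Z ≈ 0.8365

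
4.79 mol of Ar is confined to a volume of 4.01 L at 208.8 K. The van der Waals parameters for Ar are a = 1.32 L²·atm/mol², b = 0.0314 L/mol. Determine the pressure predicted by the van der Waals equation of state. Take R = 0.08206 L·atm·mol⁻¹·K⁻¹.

P ≈ 19.38 atm

P = nRT/(V − nb) − a n²/V²
nRT/(V − nb) = (4.79)(0.08206)(208.8)/(4.01 − 4.79×0.0314) = 82.072/3.8596 = 21.264 atm
a n²/V² = (1.32)(4.79)²/(4.01)² = 1.8835 atm
P = 21.264 − 1.8835 = 19.38 atm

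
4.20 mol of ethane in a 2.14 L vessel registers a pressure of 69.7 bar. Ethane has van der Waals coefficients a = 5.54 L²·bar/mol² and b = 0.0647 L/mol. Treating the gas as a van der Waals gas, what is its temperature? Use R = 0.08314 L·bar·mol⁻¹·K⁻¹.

T = (P + a n²/V²)(V − nb)/(nR)
P + a n²/V² = 69.7 + (5.54)(4.20)²/(2.14)² = 91.039 bar
V − nb = 2.14 − (4.20)(0.0647) = 1.8683 L
T = (91.039)(1.8683)/((4.20)(0.08314)) = 487.1 K

T ≈ 487.1 K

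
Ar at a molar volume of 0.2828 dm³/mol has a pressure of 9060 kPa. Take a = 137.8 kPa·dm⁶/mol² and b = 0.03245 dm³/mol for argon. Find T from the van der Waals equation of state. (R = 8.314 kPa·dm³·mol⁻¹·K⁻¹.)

T ≈ 324.7 K

T = (P + a/V_m²)(V_m − b)/R
P + a/V_m² = 9060 + 137.8/(0.2828)² = 10783 kPa
V_m − b = 0.2828 − 0.03245 = 0.25035 dm³/mol
T = (10783)(0.25035)/8.314 = 324.7 K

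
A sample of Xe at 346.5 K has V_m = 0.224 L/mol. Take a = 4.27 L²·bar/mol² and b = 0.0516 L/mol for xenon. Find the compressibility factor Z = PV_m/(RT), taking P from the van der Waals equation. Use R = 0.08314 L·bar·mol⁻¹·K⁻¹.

Z ≈ 0.6376

P = RT/(V_m − b) − a/V_m² = (0.08314)(346.5)/(0.224 − 0.0516) − 4.27/(0.224)²
  = 28.808/0.17240 − 85.100 = 167.10 − 85.100 = 82.00 bar
Z = PV_m/(RT) = (82.00)(0.224)/((0.08314)(346.5)) = 18.368/28.808 = 0.6376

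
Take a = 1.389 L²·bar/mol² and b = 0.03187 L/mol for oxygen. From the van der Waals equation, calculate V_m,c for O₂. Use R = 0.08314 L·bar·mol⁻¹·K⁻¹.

V_m,c ≈ 0.09561 L/mol

For a van der Waals gas, V_m,c = 3b.
V_m,c = 3×0.03187 = 0.09561 L/mol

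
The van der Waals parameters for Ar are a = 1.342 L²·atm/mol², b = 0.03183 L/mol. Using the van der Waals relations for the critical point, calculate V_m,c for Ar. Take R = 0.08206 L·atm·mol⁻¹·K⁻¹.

For a van der Waals gas, V_m,c = 3b.
V_m,c = 3×0.03183 = 0.09549 L/mol

V_m,c ≈ 0.09549 L/mol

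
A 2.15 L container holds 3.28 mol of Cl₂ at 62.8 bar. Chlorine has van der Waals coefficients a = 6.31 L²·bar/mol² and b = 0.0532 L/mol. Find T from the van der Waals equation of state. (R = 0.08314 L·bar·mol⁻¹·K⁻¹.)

T = (P + a n²/V²)(V − nb)/(nR)
P + a n²/V² = 62.8 + (6.31)(3.28)²/(2.15)² = 77.486 bar
V − nb = 2.15 − (3.28)(0.0532) = 1.9755 L
T = (77.486)(1.9755)/((3.28)(0.08314)) = 561.3 K

T ≈ 561.3 K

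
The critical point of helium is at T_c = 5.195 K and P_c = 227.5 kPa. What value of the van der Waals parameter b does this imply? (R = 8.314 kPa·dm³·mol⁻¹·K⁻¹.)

From T_c = 8a/(27Rb) and P_c = a/(27b²): b = R T_c/(8 P_c).
b = (8.314)(5.195)/(8×227.5) = 43.191/1820.0 = 0.02373 dm³/mol

b ≈ 0.02373 dm³/mol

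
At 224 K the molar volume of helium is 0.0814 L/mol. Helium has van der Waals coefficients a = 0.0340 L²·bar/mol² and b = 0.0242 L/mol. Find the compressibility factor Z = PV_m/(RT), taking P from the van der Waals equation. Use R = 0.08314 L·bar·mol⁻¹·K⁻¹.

P = RT/(V_m − b) − a/V_m² = (0.08314)(224)/(0.0814 − 0.0242) − 0.0340/(0.0814)²
  = 18.623/0.057200 − 5.1313 = 325.58 − 5.1313 = 320.45 bar
Z = PV_m/(RT) = (320.45)(0.0814)/((0.08314)(224)) = 26.085/18.623 = 1.401

Z ≈ 1.401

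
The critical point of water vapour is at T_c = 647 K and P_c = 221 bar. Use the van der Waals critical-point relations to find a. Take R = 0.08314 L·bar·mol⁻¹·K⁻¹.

a ≈ 5.524 L²·bar/mol²

From T_c = 8a/(27Rb) and P_c = a/(27b²): a = 27 R² T_c²/(64 P_c).
a = 27×(0.08314)²×(647)²/(64×221) = 78125/14144 = 5.524 L²·bar/mol²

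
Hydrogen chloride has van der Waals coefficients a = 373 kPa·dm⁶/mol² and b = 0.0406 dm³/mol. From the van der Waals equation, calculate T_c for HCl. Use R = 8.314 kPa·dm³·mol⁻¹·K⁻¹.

For a van der Waals gas, T_c = 8a/(27Rb).
T_c = 8×373/(27×8.314×0.0406) = 2984.0/9.1138 = 327.4 K

T_c ≈ 327.4 K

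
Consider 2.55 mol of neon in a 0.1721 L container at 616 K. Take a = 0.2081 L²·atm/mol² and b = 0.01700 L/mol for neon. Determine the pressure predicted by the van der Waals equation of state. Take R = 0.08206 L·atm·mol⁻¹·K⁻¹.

P = nRT/(V − nb) − a n²/V²
nRT/(V − nb) = (2.55)(0.08206)(616)/(0.1721 − 2.55×0.01700) = 128.90/0.12875 = 1001.2 atm
a n²/V² = (0.2081)(2.55)²/(0.1721)² = 45.687 atm
P = 1001.2 − 45.687 = 955.5 atm

P ≈ 955.5 atm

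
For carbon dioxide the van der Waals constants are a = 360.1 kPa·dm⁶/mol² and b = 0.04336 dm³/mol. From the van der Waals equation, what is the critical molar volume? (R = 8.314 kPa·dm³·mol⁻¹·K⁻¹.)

For a van der Waals gas, V_m,c = 3b.
V_m,c = 3×0.04336 = 0.1301 dm³/mol

V_m,c ≈ 0.1301 dm³/mol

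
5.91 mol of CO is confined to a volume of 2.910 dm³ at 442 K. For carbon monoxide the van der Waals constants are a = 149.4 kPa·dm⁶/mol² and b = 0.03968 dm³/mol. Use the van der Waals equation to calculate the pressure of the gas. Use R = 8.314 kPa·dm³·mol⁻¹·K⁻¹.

P = nRT/(V − nb) − a n²/V²
nRT/(V − nb) = (5.91)(8.314)(442)/(2.910 − 5.91×0.03968) = 21718/2.6755 = 8117.4 kPa
a n²/V² = (149.4)(5.91)²/(2.910)² = 616.23 kPa
P = 8117.4 − 616.23 = 7501 kPa

P ≈ 7501 kPa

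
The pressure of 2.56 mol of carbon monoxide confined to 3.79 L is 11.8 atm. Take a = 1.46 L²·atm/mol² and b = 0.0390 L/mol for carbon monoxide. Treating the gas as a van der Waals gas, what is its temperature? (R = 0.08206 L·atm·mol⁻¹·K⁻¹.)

T = (P + a n²/V²)(V − nb)/(nR)
P + a n²/V² = 11.8 + (1.46)(2.56)²/(3.79)² = 12.466 atm
V − nb = 3.79 − (2.56)(0.0390) = 3.6902 L
T = (12.466)(3.6902)/((2.56)(0.08206)) = 219.0 K

T ≈ 219.0 K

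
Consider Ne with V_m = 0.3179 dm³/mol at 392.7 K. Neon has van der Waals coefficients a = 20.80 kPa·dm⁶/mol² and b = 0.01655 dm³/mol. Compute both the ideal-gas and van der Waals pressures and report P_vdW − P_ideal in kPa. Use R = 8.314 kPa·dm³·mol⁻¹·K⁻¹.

ΔP ≈ 358 kPa

Ideal: P_ideal = RT/V_m = (8.314)(392.7)/0.3179 = 10270.2 kPa
vdW: P = RT/(V_m − b) − a/V_m² = 3264.91/0.301350 − 20.80/0.101060 = 10834.3 − 205.818 = 10628.5 kPa
ΔP = 10628.5 − 10270.2 = 358 kPa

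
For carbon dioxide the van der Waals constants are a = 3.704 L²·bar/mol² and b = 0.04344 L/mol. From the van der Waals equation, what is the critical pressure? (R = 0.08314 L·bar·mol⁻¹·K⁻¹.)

P_c ≈ 72.70 bar

For a van der Waals gas, P_c = a/(27b²).
P_c = 3.704/(27×(0.04344)²) = 3.704/0.050950 = 72.70 bar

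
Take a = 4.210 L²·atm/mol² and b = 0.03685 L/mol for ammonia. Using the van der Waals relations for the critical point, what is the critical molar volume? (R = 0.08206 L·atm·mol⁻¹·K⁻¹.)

For a van der Waals gas, V_m,c = 3b.
V_m,c = 3×0.03685 = 0.1106 L/mol

V_m,c ≈ 0.1106 L/mol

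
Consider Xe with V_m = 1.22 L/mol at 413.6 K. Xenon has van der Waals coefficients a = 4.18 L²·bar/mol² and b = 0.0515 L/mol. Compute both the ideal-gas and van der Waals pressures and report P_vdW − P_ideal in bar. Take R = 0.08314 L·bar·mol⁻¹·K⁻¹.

Ideal: P_ideal = RT/V_m = (0.08314)(413.6)/1.22 = 28.1858 bar
vdW: P = RT/(V_m − b) − a/V_m² = 34.3867/1.16850 − 4.18/1.48840 = 29.4281 − 2.80838 = 26.6197 bar
ΔP = 26.6197 − 28.1858 = -1.566 bar

ΔP ≈ -1.566 bar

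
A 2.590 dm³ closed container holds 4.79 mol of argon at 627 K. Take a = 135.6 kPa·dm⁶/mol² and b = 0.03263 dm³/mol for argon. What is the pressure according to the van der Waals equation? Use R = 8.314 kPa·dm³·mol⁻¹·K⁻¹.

P ≈ 9796 kPa

P = nRT/(V − nb) − a n²/V²
nRT/(V − nb) = (4.79)(8.314)(627)/(2.590 − 4.79×0.03263) = 24970/2.4337 = 10260 kPa
a n²/V² = (135.6)(4.79)²/(2.590)² = 463.80 kPa
P = 10260 − 463.80 = 9796 kPa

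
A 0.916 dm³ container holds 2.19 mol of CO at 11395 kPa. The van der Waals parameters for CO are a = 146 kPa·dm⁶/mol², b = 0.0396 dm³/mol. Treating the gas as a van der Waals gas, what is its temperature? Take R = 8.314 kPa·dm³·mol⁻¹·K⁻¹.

T = (P + a n²/V²)(V − nb)/(nR)
P + a n²/V² = 11395 + (146)(2.19)²/(0.916)² = 12230 kPa
V − nb = 0.916 − (2.19)(0.0396) = 0.82928 dm³
T = (12230)(0.82928)/((2.19)(8.314)) = 557.0 K

T ≈ 557.0 K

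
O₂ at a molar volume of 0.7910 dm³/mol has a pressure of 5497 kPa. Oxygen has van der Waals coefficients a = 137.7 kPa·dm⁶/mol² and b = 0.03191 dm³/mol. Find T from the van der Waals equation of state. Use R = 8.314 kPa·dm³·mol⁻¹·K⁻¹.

T ≈ 522.0 K

T = (P + a/V_m²)(V_m − b)/R
P + a/V_m² = 5497 + 137.7/(0.7910)² = 5717.1 kPa
V_m − b = 0.7910 − 0.03191 = 0.75909 dm³/mol
T = (5717.1)(0.75909)/8.314 = 522.0 K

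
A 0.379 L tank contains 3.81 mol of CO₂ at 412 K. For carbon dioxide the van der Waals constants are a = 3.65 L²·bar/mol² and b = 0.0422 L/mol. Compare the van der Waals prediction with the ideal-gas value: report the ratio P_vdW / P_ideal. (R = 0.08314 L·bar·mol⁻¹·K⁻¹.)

Ideal: P_ideal = nRT/V = (3.81)(0.08314)(412)/0.379 = 344.344 bar
vdW: P = nRT/(V − nb) − a n²/V² = 130.507/0.218218 − 52.9838/0.143641 = 598.058 − 368.863 = 229.195 bar
Ratio = 229.195/344.344 = 0.6656

P_vdW / P_ideal ≈ 0.6656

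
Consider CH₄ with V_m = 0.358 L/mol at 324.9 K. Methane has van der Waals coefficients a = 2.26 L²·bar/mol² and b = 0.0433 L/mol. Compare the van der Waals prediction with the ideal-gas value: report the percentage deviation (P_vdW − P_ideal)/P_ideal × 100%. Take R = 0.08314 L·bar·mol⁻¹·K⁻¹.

Ideal: P_ideal = RT/V_m = (0.08314)(324.9)/0.358 = 75.4530 bar
vdW: P = RT/(V_m − b) − a/V_m² = 27.0122/0.314700 − 2.26/0.128164 = 85.8348 − 17.6337 = 68.2011 bar
% deviation = (68.2011 − 75.4530)/75.4530 × 100% = -9.61%

-9.61 %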